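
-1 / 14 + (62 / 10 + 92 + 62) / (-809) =-15259 / 56630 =-0.27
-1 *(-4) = 4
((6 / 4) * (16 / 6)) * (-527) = -2108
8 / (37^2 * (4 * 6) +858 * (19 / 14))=56 / 238143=0.00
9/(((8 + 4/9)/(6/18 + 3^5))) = 9855/38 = 259.34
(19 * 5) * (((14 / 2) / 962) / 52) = 665 / 50024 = 0.01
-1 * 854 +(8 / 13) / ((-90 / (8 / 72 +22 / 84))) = -31474264 / 36855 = -854.00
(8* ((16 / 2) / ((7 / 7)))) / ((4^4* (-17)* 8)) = -0.00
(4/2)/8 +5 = 21/4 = 5.25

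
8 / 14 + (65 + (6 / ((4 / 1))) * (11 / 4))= 69.70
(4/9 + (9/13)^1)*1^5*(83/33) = 11039/3861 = 2.86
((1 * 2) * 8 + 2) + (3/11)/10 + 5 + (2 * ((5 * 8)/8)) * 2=4733/110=43.03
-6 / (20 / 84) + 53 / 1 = 139 / 5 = 27.80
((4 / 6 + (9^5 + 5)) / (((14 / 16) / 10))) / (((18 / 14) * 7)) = 14173120 / 189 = 74990.05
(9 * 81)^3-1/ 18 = 6973568801/ 18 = 387420488.94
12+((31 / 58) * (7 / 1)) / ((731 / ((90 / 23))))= 5860689 / 487577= 12.02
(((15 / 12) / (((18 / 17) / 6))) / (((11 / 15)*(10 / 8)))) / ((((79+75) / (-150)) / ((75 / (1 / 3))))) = -1434375 / 847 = -1693.48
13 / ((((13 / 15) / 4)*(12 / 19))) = 95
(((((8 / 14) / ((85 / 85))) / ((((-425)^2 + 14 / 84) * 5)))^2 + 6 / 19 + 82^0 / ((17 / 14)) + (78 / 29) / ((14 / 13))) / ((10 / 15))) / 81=49014177237763376767 / 727762026772641127050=0.07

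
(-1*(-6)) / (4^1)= 3 / 2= 1.50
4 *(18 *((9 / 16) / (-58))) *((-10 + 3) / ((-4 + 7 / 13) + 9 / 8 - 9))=-0.43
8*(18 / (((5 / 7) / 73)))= 14716.80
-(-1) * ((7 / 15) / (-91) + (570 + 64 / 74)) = 4118753 / 7215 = 570.86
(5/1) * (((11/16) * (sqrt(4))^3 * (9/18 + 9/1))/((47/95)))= 99275/188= 528.06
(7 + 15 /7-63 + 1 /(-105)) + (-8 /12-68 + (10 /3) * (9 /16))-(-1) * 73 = -5719 /120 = -47.66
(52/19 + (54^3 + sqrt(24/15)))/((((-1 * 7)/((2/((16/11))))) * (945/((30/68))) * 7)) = -8227637/3988404 - 11 * sqrt(10)/2099160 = -2.06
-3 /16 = -0.19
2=2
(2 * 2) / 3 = 4 / 3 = 1.33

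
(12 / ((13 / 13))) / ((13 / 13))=12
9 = 9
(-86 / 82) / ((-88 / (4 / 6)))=43 / 5412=0.01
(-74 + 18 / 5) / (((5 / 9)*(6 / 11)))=-5808 / 25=-232.32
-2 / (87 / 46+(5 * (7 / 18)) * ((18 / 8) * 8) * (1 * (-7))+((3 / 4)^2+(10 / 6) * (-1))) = 2208 / 269611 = 0.01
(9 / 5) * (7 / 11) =1.15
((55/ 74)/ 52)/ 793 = 55/ 3051464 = 0.00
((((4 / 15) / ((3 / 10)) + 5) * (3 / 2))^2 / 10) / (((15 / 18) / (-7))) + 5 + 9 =-15463 / 300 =-51.54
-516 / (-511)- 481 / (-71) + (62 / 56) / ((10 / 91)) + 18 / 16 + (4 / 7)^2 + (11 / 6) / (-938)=19713481093 / 1020947340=19.31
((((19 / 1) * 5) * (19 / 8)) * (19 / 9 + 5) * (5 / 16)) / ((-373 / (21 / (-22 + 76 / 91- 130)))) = 302575 / 1620312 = 0.19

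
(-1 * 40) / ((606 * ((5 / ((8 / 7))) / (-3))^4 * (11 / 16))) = -7077888 / 333438875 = -0.02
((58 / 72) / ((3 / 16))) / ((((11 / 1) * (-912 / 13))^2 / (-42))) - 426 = -48232245059 / 113221152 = -426.00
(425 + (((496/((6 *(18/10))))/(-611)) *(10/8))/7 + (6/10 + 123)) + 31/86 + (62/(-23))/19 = 11908884906479/21699658890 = 548.81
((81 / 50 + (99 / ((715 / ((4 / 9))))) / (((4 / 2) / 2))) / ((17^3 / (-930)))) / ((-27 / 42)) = 474362 / 958035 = 0.50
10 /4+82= 169 /2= 84.50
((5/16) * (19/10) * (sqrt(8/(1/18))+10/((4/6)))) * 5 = 2565/32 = 80.16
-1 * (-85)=85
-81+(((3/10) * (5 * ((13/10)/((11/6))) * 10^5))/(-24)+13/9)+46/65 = -29026136/6435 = -4510.67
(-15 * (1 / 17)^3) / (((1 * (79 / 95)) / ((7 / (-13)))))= 9975 / 5045651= 0.00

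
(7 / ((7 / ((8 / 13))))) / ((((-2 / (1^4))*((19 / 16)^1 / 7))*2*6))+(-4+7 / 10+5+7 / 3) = 9589 / 2470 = 3.88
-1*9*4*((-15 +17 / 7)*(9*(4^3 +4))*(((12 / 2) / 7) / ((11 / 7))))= 1057536 / 7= 151076.57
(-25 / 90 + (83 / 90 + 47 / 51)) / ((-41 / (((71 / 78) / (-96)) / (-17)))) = -42529 / 1996319520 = -0.00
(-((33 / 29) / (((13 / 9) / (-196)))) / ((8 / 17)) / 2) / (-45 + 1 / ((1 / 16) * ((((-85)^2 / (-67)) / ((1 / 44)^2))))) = -216284139225 / 59325009536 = -3.65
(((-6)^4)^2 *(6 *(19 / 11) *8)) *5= 7659048960 / 11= 696277178.18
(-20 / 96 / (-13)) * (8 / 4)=0.03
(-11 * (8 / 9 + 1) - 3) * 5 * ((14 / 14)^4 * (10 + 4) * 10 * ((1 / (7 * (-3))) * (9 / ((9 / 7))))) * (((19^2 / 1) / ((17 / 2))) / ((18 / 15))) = 270389000 / 1377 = 196360.93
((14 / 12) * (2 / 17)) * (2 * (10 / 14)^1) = 10 / 51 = 0.20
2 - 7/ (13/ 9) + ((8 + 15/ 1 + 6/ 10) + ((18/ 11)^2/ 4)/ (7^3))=55992812/ 2697695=20.76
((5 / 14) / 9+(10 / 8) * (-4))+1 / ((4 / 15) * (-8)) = -5.43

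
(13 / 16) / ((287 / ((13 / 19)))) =169 / 87248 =0.00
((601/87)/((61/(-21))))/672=-601/169824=-0.00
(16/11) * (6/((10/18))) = 864/55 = 15.71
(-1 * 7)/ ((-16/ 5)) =35/ 16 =2.19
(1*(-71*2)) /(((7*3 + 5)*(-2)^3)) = 71 /104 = 0.68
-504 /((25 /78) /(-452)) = 17769024 /25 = 710760.96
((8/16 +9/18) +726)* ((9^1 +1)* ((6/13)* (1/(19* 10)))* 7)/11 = 30534/2717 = 11.24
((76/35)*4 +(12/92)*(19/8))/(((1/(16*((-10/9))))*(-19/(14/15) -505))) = 0.30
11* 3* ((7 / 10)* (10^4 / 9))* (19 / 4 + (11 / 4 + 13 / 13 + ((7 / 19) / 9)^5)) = 95695211961618500 / 438633509553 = 218166.67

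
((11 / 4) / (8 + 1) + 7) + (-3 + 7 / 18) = 169 / 36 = 4.69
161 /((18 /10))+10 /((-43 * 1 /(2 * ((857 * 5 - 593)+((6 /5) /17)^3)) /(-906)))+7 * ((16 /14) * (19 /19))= 1555889.22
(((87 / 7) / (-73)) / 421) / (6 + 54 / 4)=-58 / 2796703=-0.00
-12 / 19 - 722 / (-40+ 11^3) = -29210 / 24529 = -1.19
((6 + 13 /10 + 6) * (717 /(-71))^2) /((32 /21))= 1435850577 /1613120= 890.11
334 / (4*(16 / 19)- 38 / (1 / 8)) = -3173 / 2856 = -1.11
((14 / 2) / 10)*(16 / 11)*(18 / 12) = 84 / 55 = 1.53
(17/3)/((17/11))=11/3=3.67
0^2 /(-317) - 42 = -42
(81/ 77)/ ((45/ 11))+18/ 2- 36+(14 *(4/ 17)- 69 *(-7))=273433/ 595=459.55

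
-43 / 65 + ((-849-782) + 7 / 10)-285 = -49815 / 26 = -1915.96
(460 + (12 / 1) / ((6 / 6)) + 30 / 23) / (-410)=-5443 / 4715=-1.15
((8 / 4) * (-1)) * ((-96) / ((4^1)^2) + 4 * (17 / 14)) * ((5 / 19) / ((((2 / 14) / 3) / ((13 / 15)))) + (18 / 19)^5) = 219980464 / 17332693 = 12.69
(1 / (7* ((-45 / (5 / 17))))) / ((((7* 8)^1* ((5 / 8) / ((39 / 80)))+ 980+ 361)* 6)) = -13 / 118022058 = -0.00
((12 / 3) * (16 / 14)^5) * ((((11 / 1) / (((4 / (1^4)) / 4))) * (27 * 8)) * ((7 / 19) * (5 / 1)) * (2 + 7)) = 14014218240 / 45619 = 307201.35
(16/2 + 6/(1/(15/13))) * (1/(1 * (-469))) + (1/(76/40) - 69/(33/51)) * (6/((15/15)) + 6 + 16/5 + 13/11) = -121829295299/70085015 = -1738.31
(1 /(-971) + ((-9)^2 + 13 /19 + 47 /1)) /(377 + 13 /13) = 1187038 /3486861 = 0.34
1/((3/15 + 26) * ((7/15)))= 75/917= 0.08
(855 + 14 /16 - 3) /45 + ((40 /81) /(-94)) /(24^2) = 51950297 /2741040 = 18.95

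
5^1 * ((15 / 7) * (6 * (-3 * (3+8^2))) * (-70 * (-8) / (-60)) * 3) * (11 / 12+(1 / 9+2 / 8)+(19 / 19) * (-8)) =-2432100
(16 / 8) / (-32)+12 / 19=173 / 304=0.57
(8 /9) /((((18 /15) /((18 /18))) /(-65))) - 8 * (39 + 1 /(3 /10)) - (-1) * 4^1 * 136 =4244 /27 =157.19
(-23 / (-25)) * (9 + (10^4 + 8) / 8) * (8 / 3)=15456 / 5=3091.20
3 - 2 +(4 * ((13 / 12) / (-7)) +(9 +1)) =218 / 21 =10.38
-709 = -709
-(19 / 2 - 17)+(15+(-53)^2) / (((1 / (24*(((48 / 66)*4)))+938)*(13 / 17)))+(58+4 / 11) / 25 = 14186918883 / 1030164850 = 13.77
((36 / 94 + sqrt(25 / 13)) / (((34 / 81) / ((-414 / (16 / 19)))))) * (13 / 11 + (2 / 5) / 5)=-110544831 * sqrt(13) / 194480 - 994903479 / 1757800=-2615.43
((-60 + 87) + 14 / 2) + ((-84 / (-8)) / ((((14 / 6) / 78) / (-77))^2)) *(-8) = -556539950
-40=-40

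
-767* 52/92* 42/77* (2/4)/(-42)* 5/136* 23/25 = 9971/104720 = 0.10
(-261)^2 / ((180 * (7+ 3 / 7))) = 52983 / 1040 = 50.95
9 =9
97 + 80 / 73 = 7161 / 73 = 98.10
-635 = -635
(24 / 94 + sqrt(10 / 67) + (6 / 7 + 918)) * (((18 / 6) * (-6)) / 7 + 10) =52 * sqrt(670) / 469 + 15724176 / 2303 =6830.56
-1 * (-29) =29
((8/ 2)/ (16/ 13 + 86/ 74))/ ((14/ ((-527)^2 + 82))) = 267254182/ 8057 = 33170.43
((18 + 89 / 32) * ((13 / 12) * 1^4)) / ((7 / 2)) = 1235 / 192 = 6.43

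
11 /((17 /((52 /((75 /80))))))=9152 /255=35.89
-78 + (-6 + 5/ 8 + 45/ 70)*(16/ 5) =-652/ 7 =-93.14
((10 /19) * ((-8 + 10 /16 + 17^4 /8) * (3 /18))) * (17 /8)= 3547135 /1824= 1944.70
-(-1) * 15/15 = 1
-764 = -764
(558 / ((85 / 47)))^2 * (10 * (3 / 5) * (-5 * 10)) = -8253636912 / 289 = -28559297.27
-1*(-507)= 507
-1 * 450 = -450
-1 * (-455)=455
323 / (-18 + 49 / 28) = -1292 / 65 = -19.88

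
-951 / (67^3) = -951 / 300763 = -0.00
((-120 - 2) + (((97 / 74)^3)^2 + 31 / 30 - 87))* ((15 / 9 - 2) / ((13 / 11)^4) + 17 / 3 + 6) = -246124177027124682209 / 105522785233126560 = -2332.43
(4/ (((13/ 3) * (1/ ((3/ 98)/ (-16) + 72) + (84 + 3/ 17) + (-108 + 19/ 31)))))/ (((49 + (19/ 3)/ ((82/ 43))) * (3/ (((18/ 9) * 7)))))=-102449720142/ 28864908298915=-0.00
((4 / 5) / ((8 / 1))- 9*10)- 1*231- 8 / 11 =-35379 / 110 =-321.63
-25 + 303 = 278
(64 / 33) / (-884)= -16 / 7293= -0.00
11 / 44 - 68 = -271 / 4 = -67.75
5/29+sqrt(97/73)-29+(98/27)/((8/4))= -21151/783+sqrt(7081)/73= -25.86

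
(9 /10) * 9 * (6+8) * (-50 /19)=-5670 /19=-298.42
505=505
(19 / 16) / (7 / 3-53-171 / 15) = -15 / 784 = -0.02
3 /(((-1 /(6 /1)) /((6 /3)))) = -36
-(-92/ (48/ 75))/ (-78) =-575/ 312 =-1.84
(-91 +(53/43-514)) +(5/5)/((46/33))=-1192833/1978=-603.05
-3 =-3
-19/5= -3.80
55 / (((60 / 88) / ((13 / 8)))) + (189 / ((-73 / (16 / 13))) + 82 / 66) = 16177015 / 125268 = 129.14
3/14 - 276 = -275.79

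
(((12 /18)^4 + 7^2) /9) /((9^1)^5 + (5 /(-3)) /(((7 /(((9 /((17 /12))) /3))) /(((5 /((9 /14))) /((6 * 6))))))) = 67745 /731792907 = 0.00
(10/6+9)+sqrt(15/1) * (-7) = 32/3- 7 * sqrt(15) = -16.44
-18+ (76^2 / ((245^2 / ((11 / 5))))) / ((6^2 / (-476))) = -8025862 / 385875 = -20.80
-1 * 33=-33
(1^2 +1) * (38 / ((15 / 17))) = 1292 / 15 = 86.13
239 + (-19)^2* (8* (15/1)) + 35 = 43594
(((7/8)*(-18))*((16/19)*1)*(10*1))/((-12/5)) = 1050/19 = 55.26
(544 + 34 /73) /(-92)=-19873 /3358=-5.92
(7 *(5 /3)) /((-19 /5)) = -175 /57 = -3.07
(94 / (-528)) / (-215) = 47 / 56760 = 0.00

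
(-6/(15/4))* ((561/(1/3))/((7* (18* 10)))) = -374/175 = -2.14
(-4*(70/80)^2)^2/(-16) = -2401/4096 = -0.59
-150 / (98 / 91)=-975 / 7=-139.29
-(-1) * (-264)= -264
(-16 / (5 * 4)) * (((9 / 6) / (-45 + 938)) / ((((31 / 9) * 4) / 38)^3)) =-789507 / 28003540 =-0.03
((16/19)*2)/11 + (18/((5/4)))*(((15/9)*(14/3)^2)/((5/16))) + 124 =5632612/3135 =1796.69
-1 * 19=-19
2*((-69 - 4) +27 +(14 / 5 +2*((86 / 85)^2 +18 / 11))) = -6021016 / 79475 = -75.76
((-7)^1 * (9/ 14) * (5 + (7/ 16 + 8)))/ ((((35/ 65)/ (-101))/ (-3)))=-7621965/ 224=-34026.63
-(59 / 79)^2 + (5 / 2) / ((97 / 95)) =2289161 / 1210754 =1.89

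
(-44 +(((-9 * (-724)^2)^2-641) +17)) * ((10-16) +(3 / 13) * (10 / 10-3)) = -1869470298896592 / 13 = -143805407607430.15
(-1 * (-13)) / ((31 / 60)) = 780 / 31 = 25.16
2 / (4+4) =1 / 4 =0.25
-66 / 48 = -11 / 8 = -1.38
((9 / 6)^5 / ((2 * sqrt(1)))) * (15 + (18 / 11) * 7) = 70713 / 704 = 100.44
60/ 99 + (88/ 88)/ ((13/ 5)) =425/ 429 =0.99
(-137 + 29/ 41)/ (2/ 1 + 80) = -2794/ 1681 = -1.66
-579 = -579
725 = 725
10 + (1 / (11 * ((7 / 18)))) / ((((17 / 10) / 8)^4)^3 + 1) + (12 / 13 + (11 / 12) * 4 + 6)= 4297235074756403550153352391 / 206364590387822578400972283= 20.82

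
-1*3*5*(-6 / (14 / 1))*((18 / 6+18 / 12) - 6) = -135 / 14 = -9.64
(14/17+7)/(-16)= -133/272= -0.49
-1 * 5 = -5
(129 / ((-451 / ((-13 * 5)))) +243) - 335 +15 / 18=-196387 / 2706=-72.57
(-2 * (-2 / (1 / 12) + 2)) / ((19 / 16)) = 704 / 19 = 37.05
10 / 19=0.53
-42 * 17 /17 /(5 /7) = -294 /5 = -58.80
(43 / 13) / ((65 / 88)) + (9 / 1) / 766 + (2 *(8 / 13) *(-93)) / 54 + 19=124490591 / 5825430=21.37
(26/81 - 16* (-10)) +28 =15254/81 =188.32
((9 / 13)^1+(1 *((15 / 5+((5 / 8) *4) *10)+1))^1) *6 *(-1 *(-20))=46320 / 13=3563.08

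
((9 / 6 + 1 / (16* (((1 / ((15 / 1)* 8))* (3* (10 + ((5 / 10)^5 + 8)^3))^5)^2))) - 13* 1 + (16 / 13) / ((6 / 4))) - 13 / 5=-27234932019791887681228290334846916702471874810390772488285401836636462556307977 / 2050902391913272098026459399613348843360890209046025638211317948760316841541570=-13.28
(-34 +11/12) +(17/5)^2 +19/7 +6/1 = -26899/2100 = -12.81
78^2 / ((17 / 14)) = 85176 / 17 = 5010.35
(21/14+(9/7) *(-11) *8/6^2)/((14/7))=-23/28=-0.82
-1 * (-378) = 378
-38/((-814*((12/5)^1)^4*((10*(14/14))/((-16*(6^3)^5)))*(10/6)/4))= -1033971609600/407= -2540470785.26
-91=-91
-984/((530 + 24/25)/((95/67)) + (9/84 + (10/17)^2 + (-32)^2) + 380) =-0.55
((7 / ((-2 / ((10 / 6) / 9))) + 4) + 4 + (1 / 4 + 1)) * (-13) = -12077 / 108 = -111.82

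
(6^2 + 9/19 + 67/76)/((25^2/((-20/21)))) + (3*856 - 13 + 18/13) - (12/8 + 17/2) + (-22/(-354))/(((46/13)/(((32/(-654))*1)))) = 732601845013102/287709274125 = 2546.33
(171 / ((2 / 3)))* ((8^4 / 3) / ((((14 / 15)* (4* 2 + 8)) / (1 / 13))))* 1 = 164160 / 91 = 1803.96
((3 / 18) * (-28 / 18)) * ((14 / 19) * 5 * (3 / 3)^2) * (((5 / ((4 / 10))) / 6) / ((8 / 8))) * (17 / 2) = -104125 / 6156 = -16.91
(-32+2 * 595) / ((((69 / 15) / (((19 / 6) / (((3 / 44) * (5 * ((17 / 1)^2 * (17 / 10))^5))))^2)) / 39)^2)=7965978459460736000000000000000000 / 8629730402501219619211083806985696947196445879629789432564968719479038108514147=0.00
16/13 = 1.23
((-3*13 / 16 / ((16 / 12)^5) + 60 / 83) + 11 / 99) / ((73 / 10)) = 15639565 / 446717952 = 0.04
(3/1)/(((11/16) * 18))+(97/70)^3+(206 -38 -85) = 972339209/11319000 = 85.90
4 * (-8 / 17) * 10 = -320 / 17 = -18.82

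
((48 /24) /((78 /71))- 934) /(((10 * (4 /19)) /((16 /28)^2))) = -144.58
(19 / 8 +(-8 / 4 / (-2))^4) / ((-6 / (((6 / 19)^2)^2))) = -729 / 130321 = -0.01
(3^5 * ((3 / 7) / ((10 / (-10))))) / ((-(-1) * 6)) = -243 / 14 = -17.36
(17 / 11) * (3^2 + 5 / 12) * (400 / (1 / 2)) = 384200 / 33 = 11642.42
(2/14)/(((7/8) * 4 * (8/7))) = 1/28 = 0.04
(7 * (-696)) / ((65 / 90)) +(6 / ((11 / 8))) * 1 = -964032 / 143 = -6741.48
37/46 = 0.80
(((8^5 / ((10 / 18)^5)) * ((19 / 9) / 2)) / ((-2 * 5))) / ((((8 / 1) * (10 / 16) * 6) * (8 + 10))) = -9455616 / 78125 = -121.03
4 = 4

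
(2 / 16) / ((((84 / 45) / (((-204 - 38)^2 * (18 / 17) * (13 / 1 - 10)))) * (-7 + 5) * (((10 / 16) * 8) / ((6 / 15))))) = -1185921 / 2380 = -498.29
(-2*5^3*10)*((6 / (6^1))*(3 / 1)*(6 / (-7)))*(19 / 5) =171000 / 7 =24428.57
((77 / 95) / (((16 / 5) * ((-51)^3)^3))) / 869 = -7 / 56057310796940271216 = -0.00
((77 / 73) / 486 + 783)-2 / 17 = 472178011 / 603126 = 782.88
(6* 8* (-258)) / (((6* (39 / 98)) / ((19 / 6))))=-640528 / 39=-16423.79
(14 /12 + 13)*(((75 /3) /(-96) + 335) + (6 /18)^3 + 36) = 27229835 /5184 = 5252.67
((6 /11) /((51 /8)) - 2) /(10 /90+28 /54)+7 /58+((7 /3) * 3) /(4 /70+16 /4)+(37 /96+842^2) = 445493934015101 /628373856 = 708963.19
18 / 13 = 1.38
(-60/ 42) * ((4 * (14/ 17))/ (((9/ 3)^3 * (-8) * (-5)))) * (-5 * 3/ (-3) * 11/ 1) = -110/ 459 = -0.24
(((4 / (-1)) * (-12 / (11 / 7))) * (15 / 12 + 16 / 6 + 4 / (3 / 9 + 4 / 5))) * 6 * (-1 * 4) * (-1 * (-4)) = -4083072 / 187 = -21834.61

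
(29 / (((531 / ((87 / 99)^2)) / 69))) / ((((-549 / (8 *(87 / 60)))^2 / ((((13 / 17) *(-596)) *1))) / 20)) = -58482700742336 / 4938155491005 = -11.84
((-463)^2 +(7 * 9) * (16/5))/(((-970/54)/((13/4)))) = -376571403/9700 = -38821.79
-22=-22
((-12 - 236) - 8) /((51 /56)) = -14336 /51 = -281.10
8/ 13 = 0.62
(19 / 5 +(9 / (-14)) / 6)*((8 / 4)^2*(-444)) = -229548 / 35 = -6558.51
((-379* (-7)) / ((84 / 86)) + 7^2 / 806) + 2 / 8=13136885 / 4836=2716.48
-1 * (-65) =65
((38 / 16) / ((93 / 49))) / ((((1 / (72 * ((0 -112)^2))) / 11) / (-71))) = -27362641152 / 31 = -882665843.61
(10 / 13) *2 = 20 / 13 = 1.54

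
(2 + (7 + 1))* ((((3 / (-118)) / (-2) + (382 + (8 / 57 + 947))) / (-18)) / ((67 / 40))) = -893988350 / 2027889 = -440.85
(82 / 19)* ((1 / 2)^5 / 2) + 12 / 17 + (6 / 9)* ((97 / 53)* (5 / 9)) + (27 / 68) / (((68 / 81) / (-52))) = -5819197321 / 251443872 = -23.14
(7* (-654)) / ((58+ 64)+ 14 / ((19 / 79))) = -43491 / 1712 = -25.40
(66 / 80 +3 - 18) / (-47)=567 / 1880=0.30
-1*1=-1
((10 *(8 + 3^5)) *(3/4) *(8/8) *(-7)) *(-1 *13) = 342615/2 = 171307.50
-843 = -843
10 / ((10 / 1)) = 1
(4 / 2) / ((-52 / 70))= -35 / 13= -2.69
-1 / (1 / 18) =-18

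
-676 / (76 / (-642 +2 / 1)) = 108160 / 19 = 5692.63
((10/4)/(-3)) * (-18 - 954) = 810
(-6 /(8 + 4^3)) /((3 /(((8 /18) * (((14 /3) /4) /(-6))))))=7 /2916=0.00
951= 951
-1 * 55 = -55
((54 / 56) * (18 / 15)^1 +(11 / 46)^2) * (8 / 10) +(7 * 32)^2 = 4645133133 / 92575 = 50176.97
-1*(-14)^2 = -196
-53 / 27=-1.96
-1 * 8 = -8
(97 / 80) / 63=97 / 5040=0.02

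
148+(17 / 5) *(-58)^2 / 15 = 68288 / 75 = 910.51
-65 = -65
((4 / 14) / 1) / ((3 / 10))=20 / 21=0.95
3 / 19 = 0.16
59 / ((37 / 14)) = 826 / 37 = 22.32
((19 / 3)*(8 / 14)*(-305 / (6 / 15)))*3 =-57950 / 7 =-8278.57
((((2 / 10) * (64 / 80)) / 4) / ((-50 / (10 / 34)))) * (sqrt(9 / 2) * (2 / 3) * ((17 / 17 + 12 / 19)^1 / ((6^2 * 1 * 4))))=-31 * sqrt(2) / 11628000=-0.00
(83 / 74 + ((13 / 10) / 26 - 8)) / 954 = -5053 / 705960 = -0.01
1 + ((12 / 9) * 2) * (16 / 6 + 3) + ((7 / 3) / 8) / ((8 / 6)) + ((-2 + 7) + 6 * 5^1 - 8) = 12479 / 288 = 43.33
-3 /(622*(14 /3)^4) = -243 /23894752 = -0.00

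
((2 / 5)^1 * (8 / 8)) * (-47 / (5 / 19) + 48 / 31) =-54886 / 775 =-70.82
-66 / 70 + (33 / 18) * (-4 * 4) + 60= 3121 / 105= 29.72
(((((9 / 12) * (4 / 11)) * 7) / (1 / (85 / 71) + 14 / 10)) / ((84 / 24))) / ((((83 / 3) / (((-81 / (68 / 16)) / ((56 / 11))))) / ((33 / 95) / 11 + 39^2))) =-52669521 / 1048705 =-50.22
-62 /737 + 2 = 1412 /737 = 1.92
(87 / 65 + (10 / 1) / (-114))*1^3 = 1.25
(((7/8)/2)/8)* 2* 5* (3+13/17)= 2.06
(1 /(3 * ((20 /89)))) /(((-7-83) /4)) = -89 /1350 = -0.07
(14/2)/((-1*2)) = -3.50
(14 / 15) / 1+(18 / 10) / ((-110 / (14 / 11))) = 8281 / 9075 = 0.91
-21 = -21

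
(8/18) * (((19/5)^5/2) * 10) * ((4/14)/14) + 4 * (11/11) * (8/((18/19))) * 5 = 18818132/91875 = 204.82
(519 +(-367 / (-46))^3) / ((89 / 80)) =999482470 / 1082863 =923.00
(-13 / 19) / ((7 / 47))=-611 / 133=-4.59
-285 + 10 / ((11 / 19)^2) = -30875 / 121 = -255.17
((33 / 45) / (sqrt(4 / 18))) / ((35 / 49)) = 77*sqrt(2) / 50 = 2.18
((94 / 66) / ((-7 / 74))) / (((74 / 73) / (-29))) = 99499 / 231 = 430.73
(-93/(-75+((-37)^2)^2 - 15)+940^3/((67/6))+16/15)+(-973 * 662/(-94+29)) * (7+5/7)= 1823062642920045823/24484737615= 74457103.51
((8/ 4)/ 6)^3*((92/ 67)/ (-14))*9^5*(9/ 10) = -452709/ 2345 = -193.05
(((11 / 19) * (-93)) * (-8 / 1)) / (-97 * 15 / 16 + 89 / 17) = -2226048 / 442909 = -5.03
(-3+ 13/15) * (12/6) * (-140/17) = 35.14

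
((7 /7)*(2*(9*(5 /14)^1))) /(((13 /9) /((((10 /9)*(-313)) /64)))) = -70425 /2912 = -24.18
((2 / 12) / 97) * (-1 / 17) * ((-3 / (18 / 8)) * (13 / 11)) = 0.00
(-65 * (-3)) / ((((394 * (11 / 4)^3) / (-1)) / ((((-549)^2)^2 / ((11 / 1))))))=-566857591878240 / 2884277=-196533686.56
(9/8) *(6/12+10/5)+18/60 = 249/80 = 3.11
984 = 984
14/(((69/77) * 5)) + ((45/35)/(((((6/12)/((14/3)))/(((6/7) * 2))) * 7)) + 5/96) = 3308239/540960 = 6.12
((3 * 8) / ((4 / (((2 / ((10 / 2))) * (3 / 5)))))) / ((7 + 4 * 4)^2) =36 / 13225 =0.00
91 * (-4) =-364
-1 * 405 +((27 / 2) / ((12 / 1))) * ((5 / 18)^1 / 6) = -38875 / 96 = -404.95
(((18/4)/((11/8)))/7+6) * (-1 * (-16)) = 7968/77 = 103.48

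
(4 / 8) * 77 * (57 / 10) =4389 / 20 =219.45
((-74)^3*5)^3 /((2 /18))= -74857962121964352000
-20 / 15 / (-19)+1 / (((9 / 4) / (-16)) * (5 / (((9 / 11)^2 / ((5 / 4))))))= -119228 / 172425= -0.69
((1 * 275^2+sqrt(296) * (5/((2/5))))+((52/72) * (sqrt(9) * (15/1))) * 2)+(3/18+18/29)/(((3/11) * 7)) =75905.47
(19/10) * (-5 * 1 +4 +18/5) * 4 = 494/25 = 19.76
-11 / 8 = -1.38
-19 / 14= -1.36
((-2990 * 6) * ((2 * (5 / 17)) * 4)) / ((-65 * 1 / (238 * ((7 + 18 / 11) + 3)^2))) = 20928190.41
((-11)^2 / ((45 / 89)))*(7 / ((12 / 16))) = 301532 / 135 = 2233.57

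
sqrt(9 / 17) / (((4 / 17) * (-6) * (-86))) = sqrt(17) / 688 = 0.01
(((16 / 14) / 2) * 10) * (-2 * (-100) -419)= -8760 / 7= -1251.43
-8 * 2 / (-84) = 4 / 21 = 0.19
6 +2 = 8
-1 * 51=-51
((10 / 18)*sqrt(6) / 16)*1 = 0.09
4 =4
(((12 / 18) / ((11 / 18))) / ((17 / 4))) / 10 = 0.03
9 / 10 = 0.90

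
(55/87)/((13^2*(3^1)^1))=55/44109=0.00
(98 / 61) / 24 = 49 / 732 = 0.07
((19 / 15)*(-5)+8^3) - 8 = 1493 / 3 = 497.67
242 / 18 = 13.44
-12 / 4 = -3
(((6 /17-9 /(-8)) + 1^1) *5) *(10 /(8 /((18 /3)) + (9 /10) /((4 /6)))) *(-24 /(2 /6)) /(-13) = 9099000 /35581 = 255.73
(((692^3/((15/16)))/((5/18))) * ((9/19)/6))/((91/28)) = 30910341.62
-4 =-4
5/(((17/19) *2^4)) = 95/272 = 0.35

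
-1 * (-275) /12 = 22.92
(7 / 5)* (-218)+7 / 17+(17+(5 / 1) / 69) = -1687453 / 5865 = -287.72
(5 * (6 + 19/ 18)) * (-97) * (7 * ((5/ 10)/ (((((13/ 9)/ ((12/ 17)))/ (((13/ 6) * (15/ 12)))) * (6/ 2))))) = -2155825/ 408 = -5283.88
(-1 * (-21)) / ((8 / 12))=63 / 2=31.50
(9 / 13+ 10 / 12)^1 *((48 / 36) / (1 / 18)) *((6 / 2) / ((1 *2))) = 714 / 13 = 54.92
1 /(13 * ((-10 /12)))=-6 /65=-0.09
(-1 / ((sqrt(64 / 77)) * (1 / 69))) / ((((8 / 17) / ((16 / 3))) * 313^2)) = -391 * sqrt(77) / 391876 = -0.01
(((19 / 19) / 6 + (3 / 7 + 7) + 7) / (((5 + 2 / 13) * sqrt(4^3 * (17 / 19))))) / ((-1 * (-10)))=7969 * sqrt(323) / 3827040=0.04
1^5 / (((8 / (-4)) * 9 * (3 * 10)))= -1 / 540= -0.00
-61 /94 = -0.65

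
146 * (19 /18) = 1387 /9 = 154.11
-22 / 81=-0.27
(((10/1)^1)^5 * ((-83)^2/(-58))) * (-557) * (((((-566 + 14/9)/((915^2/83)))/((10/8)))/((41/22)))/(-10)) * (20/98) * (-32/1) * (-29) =1822408894558208000/605514609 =3009686087.62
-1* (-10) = 10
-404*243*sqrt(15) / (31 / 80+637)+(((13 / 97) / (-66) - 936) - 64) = -6402013 / 6402 - 2617920*sqrt(15) / 16997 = -1596.53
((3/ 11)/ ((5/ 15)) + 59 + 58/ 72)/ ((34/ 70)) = 840245/ 6732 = 124.81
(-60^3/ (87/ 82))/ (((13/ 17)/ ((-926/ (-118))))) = -46470384000/ 22243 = -2089213.87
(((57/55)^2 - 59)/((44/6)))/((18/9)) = -262839/66550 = -3.95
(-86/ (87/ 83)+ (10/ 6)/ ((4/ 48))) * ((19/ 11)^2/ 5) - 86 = -123.02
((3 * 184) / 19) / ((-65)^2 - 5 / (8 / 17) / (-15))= 13248 / 1926923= 0.01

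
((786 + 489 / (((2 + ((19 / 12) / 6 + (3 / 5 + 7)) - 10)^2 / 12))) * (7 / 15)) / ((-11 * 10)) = -127063331 / 94325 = -1347.08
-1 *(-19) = 19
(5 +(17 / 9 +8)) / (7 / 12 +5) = 8 / 3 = 2.67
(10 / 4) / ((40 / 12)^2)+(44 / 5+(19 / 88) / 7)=6973 / 770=9.06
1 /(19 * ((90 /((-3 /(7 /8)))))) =-0.00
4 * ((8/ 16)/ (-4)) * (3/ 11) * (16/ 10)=-12/ 55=-0.22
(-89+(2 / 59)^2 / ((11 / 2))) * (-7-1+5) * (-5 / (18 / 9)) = -667.50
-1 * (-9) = 9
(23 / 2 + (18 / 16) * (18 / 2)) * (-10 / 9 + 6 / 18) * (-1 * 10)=168.19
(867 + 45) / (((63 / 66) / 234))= 1564992 / 7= 223570.29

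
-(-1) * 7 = 7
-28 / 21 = -4 / 3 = -1.33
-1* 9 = -9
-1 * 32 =-32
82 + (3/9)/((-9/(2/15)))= 33208/405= 82.00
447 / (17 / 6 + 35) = 2682 / 227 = 11.81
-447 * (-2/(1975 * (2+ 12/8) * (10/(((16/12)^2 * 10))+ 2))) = 28608/566825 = 0.05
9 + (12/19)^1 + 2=221/19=11.63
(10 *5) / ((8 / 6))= 37.50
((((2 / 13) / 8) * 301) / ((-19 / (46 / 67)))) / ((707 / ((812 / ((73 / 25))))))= -0.08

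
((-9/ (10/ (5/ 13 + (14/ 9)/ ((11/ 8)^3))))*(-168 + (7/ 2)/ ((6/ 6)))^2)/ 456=-16569424039/ 315606720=-52.50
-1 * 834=-834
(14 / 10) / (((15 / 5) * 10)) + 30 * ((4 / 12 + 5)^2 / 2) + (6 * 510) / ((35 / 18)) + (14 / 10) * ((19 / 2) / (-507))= 59161871 / 29575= 2000.40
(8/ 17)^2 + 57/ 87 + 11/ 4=121579/ 33524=3.63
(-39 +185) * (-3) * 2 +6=-870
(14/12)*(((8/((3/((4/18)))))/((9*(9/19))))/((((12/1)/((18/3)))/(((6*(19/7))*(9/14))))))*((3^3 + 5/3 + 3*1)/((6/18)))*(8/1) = 1097440/1701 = 645.17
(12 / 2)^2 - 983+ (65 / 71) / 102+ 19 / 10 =-945.09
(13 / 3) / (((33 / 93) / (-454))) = -182962 / 33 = -5544.30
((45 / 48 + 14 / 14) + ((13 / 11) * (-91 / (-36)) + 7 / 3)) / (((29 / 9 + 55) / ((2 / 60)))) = 11497 / 2766720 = 0.00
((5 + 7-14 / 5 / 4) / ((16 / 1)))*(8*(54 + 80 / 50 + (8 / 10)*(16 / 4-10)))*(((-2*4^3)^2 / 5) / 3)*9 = 352690176 / 125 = 2821521.41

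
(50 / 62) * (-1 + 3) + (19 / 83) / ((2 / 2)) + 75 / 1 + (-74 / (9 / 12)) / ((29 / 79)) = -42965914 / 223851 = -191.94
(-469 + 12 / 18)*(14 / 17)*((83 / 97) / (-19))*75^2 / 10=306114375 / 31331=9770.34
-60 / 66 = -10 / 11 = -0.91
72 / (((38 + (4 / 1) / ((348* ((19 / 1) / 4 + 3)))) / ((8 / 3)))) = 258912 / 51245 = 5.05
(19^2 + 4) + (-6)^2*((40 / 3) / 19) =7415 / 19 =390.26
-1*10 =-10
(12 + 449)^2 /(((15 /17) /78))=93934282 /5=18786856.40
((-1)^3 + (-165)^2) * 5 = 136120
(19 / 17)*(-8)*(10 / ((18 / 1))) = -760 / 153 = -4.97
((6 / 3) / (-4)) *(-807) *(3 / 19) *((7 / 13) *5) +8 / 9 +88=1157815 / 4446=260.42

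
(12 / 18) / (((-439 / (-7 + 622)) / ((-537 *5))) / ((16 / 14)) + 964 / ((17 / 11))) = 149715600 / 140081013041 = 0.00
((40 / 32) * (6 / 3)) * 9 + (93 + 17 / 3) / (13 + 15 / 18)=4919 / 166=29.63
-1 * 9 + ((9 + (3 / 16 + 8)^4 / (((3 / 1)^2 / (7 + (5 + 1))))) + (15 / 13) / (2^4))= 49771039609 / 7667712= 6490.99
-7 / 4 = -1.75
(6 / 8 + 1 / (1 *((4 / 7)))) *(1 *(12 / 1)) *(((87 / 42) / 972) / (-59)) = -145 / 133812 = -0.00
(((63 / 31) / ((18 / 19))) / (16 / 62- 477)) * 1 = -133 / 29558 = -0.00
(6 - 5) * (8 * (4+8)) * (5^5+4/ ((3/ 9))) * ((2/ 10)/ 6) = 50192/ 5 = 10038.40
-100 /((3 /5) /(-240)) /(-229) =-40000 /229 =-174.67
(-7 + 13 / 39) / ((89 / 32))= -640 / 267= -2.40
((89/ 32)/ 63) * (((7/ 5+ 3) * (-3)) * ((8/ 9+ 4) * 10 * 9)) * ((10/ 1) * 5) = -269225/ 21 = -12820.24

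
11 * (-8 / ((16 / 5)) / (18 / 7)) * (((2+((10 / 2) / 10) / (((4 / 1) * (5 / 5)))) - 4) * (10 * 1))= 9625 / 48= 200.52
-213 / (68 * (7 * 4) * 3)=-71 / 1904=-0.04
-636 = -636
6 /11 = 0.55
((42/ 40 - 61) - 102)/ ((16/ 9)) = -29151/ 320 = -91.10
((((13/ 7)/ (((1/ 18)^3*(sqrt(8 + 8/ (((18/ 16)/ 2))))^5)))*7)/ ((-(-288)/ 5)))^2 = 65474062641/ 204800000000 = 0.32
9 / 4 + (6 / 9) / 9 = 251 / 108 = 2.32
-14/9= -1.56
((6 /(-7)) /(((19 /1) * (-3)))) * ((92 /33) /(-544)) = -0.00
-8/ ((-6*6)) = 0.22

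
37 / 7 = 5.29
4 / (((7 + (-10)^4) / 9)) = 36 / 10007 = 0.00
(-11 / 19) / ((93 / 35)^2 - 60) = 13475 / 1232169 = 0.01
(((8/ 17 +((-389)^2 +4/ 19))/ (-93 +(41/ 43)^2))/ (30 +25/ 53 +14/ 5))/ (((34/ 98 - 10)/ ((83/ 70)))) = 21572619461799/ 3556134911384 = 6.07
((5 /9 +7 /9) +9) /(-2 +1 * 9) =31 /21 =1.48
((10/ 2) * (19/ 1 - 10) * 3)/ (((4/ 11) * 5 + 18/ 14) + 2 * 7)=3465/ 439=7.89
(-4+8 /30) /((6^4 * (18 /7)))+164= 7173311 /43740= 164.00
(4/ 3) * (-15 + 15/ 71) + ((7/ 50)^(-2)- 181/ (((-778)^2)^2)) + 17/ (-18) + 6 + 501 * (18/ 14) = 7806273835872904093/ 11471371012460016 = 680.50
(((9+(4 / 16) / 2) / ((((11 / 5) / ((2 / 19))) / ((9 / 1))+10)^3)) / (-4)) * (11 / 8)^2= -804907125 / 349168135424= -0.00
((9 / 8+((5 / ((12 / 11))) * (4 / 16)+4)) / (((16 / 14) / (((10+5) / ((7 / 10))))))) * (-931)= -7005775 / 64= -109465.23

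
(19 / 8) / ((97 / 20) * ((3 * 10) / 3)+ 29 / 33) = 627 / 13036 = 0.05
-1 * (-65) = 65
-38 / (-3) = 38 / 3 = 12.67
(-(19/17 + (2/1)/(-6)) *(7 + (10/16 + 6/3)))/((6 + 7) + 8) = -55/153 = -0.36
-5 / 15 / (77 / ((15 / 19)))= -5 / 1463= -0.00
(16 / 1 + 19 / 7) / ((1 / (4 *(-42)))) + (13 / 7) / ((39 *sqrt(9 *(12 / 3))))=-396143 / 126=-3143.99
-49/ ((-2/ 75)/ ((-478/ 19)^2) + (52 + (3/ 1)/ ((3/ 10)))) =-59977050/ 75889277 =-0.79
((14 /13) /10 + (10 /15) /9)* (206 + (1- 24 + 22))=13079 /351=37.26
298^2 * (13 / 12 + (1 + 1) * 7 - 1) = 3751969 / 3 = 1250656.33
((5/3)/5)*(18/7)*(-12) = -72/7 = -10.29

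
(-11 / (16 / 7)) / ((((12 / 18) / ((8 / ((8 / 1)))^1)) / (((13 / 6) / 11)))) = -91 / 64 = -1.42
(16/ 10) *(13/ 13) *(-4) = -32/ 5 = -6.40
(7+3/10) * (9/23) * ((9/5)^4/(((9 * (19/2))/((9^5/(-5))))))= -28281695697/6828125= -4141.94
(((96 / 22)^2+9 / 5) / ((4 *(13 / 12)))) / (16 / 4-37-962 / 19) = -0.06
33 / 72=0.46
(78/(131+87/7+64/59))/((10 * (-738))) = -5369/73411320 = -0.00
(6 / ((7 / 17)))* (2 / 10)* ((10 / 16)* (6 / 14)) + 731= 143429 / 196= 731.78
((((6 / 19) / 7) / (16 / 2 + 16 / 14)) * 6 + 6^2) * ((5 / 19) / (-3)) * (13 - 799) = 7174215 / 2888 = 2484.15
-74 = -74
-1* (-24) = 24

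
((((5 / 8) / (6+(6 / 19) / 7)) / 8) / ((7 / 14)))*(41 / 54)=27265 / 1389312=0.02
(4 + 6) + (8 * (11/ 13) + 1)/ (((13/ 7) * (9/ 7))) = 13.25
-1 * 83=-83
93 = 93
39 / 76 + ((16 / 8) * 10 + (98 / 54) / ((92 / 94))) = 1055653 / 47196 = 22.37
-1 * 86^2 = -7396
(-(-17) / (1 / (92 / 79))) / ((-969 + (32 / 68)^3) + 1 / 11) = -42261626 / 2068106319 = -0.02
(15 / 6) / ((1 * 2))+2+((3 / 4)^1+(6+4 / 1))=14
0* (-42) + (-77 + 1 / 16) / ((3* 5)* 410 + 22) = -1231 / 98752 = -0.01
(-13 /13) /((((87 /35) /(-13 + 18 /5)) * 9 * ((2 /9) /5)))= 1645 /174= 9.45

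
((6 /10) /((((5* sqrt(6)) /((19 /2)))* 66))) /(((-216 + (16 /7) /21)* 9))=-931* sqrt(6) /628372800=-0.00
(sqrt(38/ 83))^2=38/ 83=0.46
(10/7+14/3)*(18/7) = 768/49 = 15.67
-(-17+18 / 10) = 76 / 5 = 15.20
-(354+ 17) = -371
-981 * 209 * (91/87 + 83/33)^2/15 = -8017851648/46255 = -173340.22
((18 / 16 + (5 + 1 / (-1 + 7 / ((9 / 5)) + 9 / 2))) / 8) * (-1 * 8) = -6661 / 1064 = -6.26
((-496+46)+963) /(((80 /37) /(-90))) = -170829 /8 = -21353.62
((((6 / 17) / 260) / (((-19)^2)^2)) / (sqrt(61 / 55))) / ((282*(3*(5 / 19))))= sqrt(3355) / 1303773123900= 0.00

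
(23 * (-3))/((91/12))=-828/91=-9.10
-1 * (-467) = 467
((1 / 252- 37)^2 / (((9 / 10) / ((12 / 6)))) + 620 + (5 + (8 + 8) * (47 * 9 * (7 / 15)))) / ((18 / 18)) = 6824.97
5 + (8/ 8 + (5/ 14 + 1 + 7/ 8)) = 461/ 56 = 8.23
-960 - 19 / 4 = -3859 / 4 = -964.75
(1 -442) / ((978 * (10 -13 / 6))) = -441 / 7661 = -0.06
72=72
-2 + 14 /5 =4 /5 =0.80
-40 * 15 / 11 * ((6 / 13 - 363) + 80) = 2203800 / 143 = 15411.19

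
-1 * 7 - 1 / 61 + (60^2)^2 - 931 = 790502781 / 61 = 12959061.98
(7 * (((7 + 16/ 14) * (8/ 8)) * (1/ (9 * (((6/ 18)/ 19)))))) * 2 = 722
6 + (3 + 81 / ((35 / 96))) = 8091 / 35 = 231.17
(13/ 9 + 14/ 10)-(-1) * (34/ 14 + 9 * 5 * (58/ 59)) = 920149/ 18585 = 49.51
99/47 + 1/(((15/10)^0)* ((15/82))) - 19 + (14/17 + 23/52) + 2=-5086169/623220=-8.16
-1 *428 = -428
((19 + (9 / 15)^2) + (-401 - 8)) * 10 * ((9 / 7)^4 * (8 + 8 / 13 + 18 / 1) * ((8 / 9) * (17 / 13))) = -668307099168 / 2028845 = -329402.74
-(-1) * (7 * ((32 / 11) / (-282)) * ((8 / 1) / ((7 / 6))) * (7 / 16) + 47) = 24187 / 517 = 46.78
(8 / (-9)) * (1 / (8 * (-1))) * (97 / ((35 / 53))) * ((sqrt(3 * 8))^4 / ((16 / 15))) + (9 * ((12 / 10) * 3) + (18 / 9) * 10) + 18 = 310924 / 35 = 8883.54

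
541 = 541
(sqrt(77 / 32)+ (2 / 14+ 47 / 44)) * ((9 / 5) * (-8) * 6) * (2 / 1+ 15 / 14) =-1161 * sqrt(154) / 35 - 866106 / 2695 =-733.02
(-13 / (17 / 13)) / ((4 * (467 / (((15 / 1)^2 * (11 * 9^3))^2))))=-550163998580625 / 31756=-17324725991.33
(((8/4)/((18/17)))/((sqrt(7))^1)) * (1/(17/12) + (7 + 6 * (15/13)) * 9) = 9283 * sqrt(7)/273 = 89.97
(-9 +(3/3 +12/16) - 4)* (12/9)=-15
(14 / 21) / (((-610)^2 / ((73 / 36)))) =0.00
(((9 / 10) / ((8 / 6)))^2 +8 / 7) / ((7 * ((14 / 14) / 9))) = 2.06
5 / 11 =0.45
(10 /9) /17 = 0.07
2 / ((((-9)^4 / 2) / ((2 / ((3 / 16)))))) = 128 / 19683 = 0.01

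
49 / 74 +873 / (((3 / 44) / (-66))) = -62534687 / 74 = -845063.34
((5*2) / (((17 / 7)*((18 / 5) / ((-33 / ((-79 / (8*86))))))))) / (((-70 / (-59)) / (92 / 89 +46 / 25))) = 1427498864 / 1792905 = 796.19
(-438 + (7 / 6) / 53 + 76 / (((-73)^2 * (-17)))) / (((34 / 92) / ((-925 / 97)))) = 268438279001975 / 23752669263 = 11301.39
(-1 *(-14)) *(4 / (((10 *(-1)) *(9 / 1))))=-0.62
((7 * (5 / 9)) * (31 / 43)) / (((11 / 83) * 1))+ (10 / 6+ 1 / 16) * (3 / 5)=7557731 / 340560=22.19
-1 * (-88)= 88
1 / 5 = 0.20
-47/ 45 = -1.04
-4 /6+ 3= 7 /3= 2.33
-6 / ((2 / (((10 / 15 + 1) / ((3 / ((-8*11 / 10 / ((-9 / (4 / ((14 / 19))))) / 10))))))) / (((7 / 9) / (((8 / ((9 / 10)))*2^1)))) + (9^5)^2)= -418 / 242912657403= -0.00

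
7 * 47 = 329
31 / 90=0.34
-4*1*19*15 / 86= -570 / 43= -13.26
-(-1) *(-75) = -75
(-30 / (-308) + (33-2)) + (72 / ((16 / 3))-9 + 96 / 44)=2909 / 77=37.78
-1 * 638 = -638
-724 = -724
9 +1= 10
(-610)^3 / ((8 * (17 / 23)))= -652570375 / 17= -38386492.65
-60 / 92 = -15 / 23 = -0.65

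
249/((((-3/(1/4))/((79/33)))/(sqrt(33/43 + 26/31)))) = -6557 * sqrt(2853953)/175956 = -62.95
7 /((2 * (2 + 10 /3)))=21 /32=0.66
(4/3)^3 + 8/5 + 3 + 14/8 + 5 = 7409/540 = 13.72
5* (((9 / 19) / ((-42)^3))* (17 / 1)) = -85 / 156408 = -0.00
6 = 6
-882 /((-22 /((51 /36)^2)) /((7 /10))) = 56.32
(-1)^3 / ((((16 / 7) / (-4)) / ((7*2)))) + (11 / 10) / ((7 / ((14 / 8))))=991 / 40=24.78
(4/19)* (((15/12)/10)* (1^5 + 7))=4/19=0.21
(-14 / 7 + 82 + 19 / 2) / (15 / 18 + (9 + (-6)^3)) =-537 / 1237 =-0.43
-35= -35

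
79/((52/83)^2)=544231/2704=201.27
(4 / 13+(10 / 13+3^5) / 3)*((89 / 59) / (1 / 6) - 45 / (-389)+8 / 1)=1253279009 / 895089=1400.17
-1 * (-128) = 128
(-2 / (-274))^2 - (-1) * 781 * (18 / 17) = 263854619 / 319073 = 826.94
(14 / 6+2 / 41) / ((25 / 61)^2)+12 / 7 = 8554271 / 538125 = 15.90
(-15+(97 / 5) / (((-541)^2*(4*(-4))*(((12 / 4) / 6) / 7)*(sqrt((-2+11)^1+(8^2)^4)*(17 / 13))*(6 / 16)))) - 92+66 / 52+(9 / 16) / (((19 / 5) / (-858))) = -459889 / 1976 - 8827*sqrt(671089) / 250429124501475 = -232.74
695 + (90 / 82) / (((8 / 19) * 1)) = 228815 / 328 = 697.61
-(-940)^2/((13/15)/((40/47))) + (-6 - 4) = -11280130/13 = -867702.31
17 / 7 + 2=31 / 7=4.43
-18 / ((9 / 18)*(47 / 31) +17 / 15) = -16740 / 1759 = -9.52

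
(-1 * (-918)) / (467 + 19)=17 / 9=1.89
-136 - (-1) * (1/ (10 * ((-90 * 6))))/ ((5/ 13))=-3672013/ 27000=-136.00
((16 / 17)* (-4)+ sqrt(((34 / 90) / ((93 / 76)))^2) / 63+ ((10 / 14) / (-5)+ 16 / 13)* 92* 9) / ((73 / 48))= 836288096512 / 1417848705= 589.83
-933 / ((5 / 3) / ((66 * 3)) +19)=-554202 / 11291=-49.08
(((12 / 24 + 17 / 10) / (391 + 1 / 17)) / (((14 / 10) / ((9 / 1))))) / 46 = 561 / 713552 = 0.00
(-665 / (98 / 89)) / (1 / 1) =-8455 / 14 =-603.93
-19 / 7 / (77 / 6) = -114 / 539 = -0.21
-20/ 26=-10/ 13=-0.77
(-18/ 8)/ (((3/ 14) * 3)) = -7/ 2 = -3.50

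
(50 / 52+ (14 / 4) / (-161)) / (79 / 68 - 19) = -19108 / 362687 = -0.05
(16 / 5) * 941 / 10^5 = 941 / 31250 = 0.03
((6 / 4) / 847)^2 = 9 / 2869636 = 0.00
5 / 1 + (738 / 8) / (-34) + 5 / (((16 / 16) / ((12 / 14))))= 6257 / 952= 6.57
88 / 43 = 2.05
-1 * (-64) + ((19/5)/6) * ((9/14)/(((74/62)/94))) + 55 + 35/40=1574101/10360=151.94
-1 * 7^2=-49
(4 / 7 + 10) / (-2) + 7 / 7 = -30 / 7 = -4.29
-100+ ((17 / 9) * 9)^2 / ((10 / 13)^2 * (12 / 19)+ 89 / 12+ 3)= -30441752 / 415775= -73.22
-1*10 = -10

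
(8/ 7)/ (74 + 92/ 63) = 36/ 2377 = 0.02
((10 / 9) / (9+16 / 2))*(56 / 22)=280 / 1683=0.17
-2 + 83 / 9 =65 / 9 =7.22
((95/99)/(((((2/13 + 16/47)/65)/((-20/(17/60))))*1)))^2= 569398522225000000/7175953521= 79348134.09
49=49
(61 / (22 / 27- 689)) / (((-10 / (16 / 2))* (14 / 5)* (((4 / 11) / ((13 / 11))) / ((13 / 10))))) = 278343 / 2601340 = 0.11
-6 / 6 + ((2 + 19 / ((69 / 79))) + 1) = 1639 / 69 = 23.75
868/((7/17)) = 2108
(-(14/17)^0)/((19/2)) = -2/19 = -0.11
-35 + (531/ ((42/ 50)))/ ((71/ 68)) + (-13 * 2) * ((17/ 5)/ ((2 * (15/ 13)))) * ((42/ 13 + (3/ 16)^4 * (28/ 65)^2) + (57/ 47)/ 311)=446.51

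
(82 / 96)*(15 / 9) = 205 / 144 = 1.42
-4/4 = -1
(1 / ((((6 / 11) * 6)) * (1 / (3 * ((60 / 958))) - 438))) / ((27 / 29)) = -1595 / 2102814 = -0.00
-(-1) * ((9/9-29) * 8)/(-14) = 16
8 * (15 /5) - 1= 23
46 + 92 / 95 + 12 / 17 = 76994 / 1615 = 47.67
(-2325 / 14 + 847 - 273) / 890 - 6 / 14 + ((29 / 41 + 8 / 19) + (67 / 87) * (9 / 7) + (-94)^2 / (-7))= -354708345539 / 281483860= -1260.14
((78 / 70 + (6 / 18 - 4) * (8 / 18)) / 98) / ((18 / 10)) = -487 / 166698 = -0.00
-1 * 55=-55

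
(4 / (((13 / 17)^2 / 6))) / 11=3.73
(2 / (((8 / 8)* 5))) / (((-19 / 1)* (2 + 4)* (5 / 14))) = -14 / 1425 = -0.01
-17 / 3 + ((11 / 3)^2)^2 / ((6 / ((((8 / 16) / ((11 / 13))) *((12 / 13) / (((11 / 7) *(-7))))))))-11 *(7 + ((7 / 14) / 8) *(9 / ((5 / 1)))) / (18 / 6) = -215393 / 6480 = -33.24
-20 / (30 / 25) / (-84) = 25 / 126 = 0.20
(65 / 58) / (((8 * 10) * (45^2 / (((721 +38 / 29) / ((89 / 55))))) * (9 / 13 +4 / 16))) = 38940473 / 11883027240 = 0.00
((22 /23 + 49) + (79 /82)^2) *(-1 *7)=-55085933 /154652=-356.19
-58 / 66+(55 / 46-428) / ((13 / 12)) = -3896005 / 9867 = -394.85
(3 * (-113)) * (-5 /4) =1695 /4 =423.75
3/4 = 0.75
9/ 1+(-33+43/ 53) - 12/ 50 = -31043/ 1325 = -23.43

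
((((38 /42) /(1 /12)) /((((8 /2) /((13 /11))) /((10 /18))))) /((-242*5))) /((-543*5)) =247 /455321790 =0.00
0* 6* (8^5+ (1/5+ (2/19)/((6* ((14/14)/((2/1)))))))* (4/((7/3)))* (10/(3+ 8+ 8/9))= 0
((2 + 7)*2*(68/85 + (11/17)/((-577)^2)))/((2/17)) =203753043/1664645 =122.40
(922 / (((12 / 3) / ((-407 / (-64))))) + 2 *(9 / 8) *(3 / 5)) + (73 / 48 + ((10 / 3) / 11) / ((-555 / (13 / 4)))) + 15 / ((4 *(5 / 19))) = 3476521057 / 2344320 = 1482.95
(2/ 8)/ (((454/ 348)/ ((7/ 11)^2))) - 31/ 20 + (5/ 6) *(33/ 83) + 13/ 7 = 228545703/ 319166540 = 0.72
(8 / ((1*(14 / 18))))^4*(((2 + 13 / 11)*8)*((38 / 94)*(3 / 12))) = 5106032640 / 177331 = 28793.80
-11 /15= -0.73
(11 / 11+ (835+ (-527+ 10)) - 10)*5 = 1545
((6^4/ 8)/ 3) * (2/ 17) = 108/ 17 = 6.35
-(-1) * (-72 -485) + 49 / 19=-10534 / 19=-554.42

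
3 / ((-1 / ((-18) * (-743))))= -40122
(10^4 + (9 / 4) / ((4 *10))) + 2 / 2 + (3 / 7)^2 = 78409721 / 7840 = 10001.24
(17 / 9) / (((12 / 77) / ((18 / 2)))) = 1309 / 12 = 109.08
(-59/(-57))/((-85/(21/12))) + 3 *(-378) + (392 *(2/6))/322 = -1133.62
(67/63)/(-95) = -67/5985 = -0.01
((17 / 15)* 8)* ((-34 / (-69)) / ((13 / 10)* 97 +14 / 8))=18496 / 529299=0.03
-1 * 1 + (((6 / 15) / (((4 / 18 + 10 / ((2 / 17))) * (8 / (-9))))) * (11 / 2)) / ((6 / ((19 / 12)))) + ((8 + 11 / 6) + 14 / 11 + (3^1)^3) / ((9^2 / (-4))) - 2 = -3207774473 / 656061120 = -4.89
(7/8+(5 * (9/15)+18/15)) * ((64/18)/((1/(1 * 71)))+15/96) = 14768047/11520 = 1281.95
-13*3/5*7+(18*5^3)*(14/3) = 52227/5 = 10445.40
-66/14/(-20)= 0.24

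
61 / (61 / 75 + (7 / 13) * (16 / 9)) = 178425 / 5179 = 34.45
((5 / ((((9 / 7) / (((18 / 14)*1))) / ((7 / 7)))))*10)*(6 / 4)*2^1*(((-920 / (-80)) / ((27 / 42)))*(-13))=-104650 / 3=-34883.33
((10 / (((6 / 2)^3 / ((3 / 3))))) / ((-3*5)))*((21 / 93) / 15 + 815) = -757964 / 37665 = -20.12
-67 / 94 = -0.71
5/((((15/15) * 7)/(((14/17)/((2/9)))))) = 45/17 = 2.65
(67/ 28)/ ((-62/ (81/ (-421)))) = 5427/ 730856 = 0.01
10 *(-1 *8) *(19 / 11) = -1520 / 11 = -138.18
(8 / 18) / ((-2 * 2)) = -0.11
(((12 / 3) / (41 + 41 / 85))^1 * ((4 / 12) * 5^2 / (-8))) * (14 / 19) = -14875 / 200982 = -0.07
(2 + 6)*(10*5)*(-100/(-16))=2500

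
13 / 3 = 4.33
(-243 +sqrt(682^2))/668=439/668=0.66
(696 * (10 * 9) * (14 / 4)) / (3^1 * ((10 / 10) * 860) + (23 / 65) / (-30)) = 61074000 / 718711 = 84.98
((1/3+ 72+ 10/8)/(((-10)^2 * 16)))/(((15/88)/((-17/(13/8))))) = -165121/58500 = -2.82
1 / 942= 0.00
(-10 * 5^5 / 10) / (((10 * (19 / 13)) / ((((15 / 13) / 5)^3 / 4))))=-16875 / 25688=-0.66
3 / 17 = 0.18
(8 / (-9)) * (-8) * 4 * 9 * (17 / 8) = 544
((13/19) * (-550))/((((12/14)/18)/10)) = -1501500/19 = -79026.32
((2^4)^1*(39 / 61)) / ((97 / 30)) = 18720 / 5917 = 3.16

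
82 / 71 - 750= -53168 / 71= -748.85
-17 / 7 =-2.43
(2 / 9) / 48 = 1 / 216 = 0.00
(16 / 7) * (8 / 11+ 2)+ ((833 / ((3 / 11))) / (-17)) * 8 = -1431.10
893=893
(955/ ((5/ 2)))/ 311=382/ 311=1.23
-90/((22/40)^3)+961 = 559091/1331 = 420.05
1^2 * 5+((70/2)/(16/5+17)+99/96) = 25093/3232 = 7.76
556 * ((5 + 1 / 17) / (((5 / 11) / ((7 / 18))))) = 1840916 / 765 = 2406.43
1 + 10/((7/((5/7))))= 99/49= 2.02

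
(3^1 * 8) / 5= 24 / 5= 4.80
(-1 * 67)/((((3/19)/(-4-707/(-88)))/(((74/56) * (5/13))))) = -83604275/96096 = -870.01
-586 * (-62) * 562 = 20418584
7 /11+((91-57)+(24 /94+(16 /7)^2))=1016263 /25333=40.12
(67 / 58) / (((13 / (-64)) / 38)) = -81472 / 377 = -216.11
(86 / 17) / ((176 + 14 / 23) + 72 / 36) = 989 / 34918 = 0.03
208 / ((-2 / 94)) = -9776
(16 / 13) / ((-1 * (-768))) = 1 / 624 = 0.00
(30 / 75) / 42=1 / 105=0.01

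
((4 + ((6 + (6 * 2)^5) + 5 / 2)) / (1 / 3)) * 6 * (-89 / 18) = -44294321 / 2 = -22147160.50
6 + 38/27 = 200/27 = 7.41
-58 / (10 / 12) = -348 / 5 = -69.60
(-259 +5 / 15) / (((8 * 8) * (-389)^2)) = -97 / 3631704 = -0.00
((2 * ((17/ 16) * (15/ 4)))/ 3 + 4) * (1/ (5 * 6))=71/ 320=0.22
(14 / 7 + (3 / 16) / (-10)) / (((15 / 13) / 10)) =4121 / 240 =17.17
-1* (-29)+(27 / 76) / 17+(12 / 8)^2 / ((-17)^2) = 318793 / 10982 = 29.03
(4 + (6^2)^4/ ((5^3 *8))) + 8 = 211452/ 125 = 1691.62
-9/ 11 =-0.82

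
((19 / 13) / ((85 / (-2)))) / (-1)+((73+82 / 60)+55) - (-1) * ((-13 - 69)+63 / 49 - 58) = -432227 / 46410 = -9.31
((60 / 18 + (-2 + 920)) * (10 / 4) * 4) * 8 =221120 / 3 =73706.67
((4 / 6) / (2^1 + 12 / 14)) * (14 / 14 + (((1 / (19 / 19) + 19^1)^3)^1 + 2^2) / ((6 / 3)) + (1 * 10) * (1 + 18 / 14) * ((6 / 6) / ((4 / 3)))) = 28141 / 30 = 938.03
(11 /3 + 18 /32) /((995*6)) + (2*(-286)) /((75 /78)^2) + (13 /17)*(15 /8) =-375862532413 /608940000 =-617.24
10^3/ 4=250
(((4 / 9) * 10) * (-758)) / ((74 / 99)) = -166760 / 37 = -4507.03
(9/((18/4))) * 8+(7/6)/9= 871/54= 16.13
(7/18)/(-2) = -7/36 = -0.19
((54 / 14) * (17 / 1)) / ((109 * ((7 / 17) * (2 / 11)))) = 8.04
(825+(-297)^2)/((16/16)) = 89034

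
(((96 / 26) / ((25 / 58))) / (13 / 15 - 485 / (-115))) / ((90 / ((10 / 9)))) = 10672 / 513045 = 0.02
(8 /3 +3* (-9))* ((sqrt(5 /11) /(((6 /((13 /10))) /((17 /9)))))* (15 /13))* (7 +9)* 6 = -9928* sqrt(55) /99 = -743.72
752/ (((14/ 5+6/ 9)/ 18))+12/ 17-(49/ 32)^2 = 883259203/ 226304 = 3902.98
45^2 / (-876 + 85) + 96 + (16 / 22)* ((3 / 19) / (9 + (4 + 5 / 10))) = 139039247 / 1487871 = 93.45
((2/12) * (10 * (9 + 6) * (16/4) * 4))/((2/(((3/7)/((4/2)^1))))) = 42.86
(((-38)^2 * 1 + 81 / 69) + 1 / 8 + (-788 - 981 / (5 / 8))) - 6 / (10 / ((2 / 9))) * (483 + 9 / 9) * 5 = -3408511 / 2760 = -1234.97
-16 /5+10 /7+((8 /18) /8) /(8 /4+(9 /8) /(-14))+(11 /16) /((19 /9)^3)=-2481560533 /1486482480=-1.67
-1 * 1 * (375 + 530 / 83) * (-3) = 94965 / 83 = 1144.16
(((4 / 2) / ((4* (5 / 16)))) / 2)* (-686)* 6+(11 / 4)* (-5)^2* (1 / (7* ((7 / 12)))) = -3275.96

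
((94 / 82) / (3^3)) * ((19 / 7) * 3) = 893 / 2583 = 0.35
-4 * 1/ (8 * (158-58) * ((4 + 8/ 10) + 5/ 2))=-1/ 1460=-0.00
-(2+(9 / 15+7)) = -48 / 5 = -9.60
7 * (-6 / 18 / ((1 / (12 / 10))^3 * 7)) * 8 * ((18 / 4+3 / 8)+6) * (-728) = 4560192 / 125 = 36481.54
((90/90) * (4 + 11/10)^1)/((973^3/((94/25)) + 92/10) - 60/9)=7191/345437747447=0.00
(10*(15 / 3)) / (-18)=-25 / 9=-2.78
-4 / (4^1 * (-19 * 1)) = 1 / 19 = 0.05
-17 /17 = -1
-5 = -5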